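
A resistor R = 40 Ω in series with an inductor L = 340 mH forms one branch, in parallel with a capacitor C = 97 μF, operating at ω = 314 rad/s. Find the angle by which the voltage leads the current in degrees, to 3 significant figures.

-82.1°

X_L = ωL = 107 Ω
X_C = 1/(ωC) = 32.8 Ω
Branch 1 (R+jX_L): Z₁ = 40.0 + j107 Ω, |Z₁| = 114 Ω
Branch 2 (−jX_C): Z₂ = −j32.8 Ω
Parallel: Z = Z₁Z₂/(Z₁+Z₂), |Z| = 44.5 Ω, ∠Z = -82.1°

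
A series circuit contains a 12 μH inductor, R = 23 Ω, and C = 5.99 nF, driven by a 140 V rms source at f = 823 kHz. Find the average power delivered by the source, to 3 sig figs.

319 W

ω = 2πf = 5.171e+06 rad/s
X_L = ωL = 62.1 Ω
X_C = 1/(ωC) = 32.3 Ω
Net reactance X = X_L − X_C = 29.8 Ω
Z = 23.0 + j29.8 Ω
|Z| = √(23.0² + 29.8²) = 37.6 Ω
∠Z = arctan(29.8/23.0) = 52.3°
I = V/|Z| = 3.72 A
P = VI cos φ = 140 × 3.72 × cos(52.3°) = 319 W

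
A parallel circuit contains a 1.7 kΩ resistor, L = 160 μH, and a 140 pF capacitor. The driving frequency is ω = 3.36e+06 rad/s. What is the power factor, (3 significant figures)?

0.390

X_L = ωL = 538 Ω
X_C = 1/(ωC) = 2130 Ω
Parallel: admittances add. Y = 1/R + 1/(jωL) + jωC
Y = (0.000588 − j0.00139) S
|Y| = 0.00151 S → |Z| = 1/|Y| = 663 Ω, ∠Z = −∠Y = 67.1°
cos φ = cos(67.1°) = 0.390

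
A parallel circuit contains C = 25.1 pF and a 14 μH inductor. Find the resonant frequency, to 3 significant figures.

ω₀ = 1/√(LC) = 1/√(1.4e-05 × 2.51e-11) = 5.335e+07 rad/s
f₀ = ω₀/(2π) = 8.49 MHz

8.49 MHz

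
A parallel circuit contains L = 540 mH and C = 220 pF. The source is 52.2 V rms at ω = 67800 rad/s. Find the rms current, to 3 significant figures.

X_L = ωL = 36600 Ω
X_C = 1/(ωC) = 67000 Ω
Parallel: admittances add. Y = 1/(jωL) + jωC
Y = (0 − j1.24e-05) S
|Y| = 1.24e-05 S → |Z| = 1/|Y| = 80700 Ω, ∠Z = −∠Y = 90.0°
I = V/|Z| = 52.2/80700 = 647 μA

647 μA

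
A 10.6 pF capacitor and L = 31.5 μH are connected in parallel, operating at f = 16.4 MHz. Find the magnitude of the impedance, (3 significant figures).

ω = 2πf = 1.03e+08 rad/s
X_L = ωL = 3250 Ω
X_C = 1/(ωC) = 916 Ω
Parallel: admittances add. Y = 1/(jωL) + jωC
Y = (0 + j0.000784) S
|Y| = 0.000784 S → |Z| = 1/|Y| = 1280 Ω, ∠Z = −∠Y = -90.0°

1280 Ω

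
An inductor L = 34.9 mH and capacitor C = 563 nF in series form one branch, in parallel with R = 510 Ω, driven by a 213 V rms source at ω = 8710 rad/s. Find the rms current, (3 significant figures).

X_L = ωL = 304 Ω
X_C = 1/(ωC) = 204 Ω
Branch 1: Z₁ = R = 510 Ω
Branch 2 (series LC): Z₂ = j(X_L − X_C) = j100 Ω
Parallel: Z = Z₁Z₂/(Z₁+Z₂), |Z| = 98.2 Ω, ∠Z = 78.9°
I = V/|Z| = 213/98.2 = 2.17 A

2.17 A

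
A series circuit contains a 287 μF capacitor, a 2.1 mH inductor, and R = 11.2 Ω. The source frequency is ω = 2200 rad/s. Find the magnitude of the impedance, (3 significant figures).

11.6 Ω

X_L = ωL = 4.62 Ω
X_C = 1/(ωC) = 1.58 Ω
Net reactance X = X_L − X_C = 3.04 Ω
Z = 11.2 + j3.04 Ω
|Z| = √(11.2² + 3.04²) = 11.6 Ω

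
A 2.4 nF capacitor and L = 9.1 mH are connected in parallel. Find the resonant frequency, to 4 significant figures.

34.06 kHz

ω₀ = 1/√(LC) = 1/√(0.0091 × 2.4e-09) = 214000 rad/s
f₀ = ω₀/(2π) = 34.06 kHz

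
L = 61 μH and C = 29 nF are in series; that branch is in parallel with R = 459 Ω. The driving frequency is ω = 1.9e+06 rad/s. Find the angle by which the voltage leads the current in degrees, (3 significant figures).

X_L = ωL = 116 Ω
X_C = 1/(ωC) = 18.1 Ω
Branch 1: Z₁ = R = 459 Ω
Branch 2 (series LC): Z₂ = j(X_L − X_C) = j97.8 Ω
Parallel: Z = Z₁Z₂/(Z₁+Z₂), |Z| = 95.6 Ω, ∠Z = 78.0°

78.0°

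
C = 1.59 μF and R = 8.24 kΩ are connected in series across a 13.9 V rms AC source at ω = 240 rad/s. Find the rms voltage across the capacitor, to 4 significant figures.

X_C = 1/(ωC) = 2621 Ω
Z = 8240 − j2621 Ω
|Z| = √(8240² + 2621²) = 8647 Ω
I = V/|Z| = 1.608 mA
V_C = I·|Z_C| = 0.001608 × 2621 = 4.213 V

4.213 V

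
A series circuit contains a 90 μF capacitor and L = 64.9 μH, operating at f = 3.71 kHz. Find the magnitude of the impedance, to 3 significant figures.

ω = 2πf = 23310 rad/s
X_L = ωL = 1.51 Ω
X_C = 1/(ωC) = 0.477 Ω
Net reactance X = X_L − X_C = 1.04 Ω
Z = j1.04 Ω
|Z| = √(0² + 1.04²) = 1.04 Ω

1.04 Ω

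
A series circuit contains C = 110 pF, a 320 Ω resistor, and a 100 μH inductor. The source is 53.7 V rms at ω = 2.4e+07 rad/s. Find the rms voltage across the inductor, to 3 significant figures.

63.0 V

X_L = ωL = 2400 Ω
X_C = 1/(ωC) = 379 Ω
Net reactance X = X_L − X_C = 2020 Ω
Z = 320 + j2020 Ω
|Z| = √(320² + 2020²) = 2050 Ω
I = V/|Z| = 26.2 mA
V_L = I·|Z_L| = 0.0262 × 2400 = 63.0 V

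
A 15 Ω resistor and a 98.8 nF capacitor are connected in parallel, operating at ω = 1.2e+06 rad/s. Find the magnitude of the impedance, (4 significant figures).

7.352 Ω

X_C = 1/(ωC) = 8.435 Ω
Parallel: admittances add. Y = 1/R + jωC
Y = (0.06667 + j0.1186) S
|Y| = 0.1360 S → |Z| = 1/|Y| = 7.352 Ω, ∠Z = −∠Y = -60.65°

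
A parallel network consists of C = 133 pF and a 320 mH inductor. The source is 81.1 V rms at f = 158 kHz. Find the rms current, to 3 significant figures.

ω = 2πf = 992700 rad/s
X_L = ωL = 318000 Ω
X_C = 1/(ωC) = 7570 Ω
Parallel: admittances add. Y = 1/(jωL) + jωC
Y = (0 + j0.000129) S
|Y| = 0.000129 S → |Z| = 1/|Y| = 7760 Ω, ∠Z = −∠Y = -90.0°
I = V/|Z| = 81.1/7760 = 10.5 mA

10.5 mA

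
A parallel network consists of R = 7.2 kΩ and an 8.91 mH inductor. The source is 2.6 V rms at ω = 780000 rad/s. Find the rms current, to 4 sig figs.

520.0 μA

X_L = ωL = 6950 Ω
Parallel: admittances add. Y = 1/R + 1/(jωL)
Y = (0.0001389 − j0.0001439) S
|Y| = 0.0002000 S → |Z| = 1/|Y| = 5000 Ω, ∠Z = −∠Y = 46.01°
I = V/|Z| = 2.6/5000 = 520.0 μA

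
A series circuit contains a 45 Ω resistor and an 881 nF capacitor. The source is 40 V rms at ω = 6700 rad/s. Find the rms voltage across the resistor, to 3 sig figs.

X_C = 1/(ωC) = 169 Ω
Z = 45.0 − j169 Ω
|Z| = √(45.0² + 169²) = 175 Ω
I = V/|Z| = 228 mA
V_R = I·|Z_R| = 0.228 × 45.0 = 10.3 V

10.3 V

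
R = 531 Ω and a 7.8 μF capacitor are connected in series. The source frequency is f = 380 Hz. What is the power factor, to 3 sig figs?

ω = 2πf = 2388 rad/s
X_C = 1/(ωC) = 53.7 Ω
Z = 531 − j53.7 Ω
|Z| = √(531² + 53.7²) = 534 Ω
∠Z = arctan(-53.7/531) = -5.77°
cos φ = cos(-5.77°) = 0.995

0.995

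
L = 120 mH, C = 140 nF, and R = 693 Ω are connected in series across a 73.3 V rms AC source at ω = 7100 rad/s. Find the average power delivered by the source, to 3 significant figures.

7.39 W

X_L = ωL = 852 Ω
X_C = 1/(ωC) = 1010 Ω
Net reactance X = X_L − X_C = -154 Ω
Z = 693 − j154 Ω
|Z| = √(693² + 154²) = 710 Ω
∠Z = arctan(-154/693) = -12.5°
I = V/|Z| = 103 mA
P = VI cos φ = 73.3 × 0.103 × cos(-12.5°) = 7.39 W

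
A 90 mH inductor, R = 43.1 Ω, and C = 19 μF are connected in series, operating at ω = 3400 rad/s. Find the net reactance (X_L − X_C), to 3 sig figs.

X_L = ωL = 306 Ω
X_C = 1/(ωC) = 15.5 Ω
X = 306 − 15.5 = 291 Ω

291 Ω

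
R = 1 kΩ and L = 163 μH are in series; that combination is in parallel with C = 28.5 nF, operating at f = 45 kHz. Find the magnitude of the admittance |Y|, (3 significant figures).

ω = 2πf = 282700 rad/s
X_L = ωL = 46.1 Ω
X_C = 1/(ωC) = 124 Ω
Branch 1 (R+jX_L): Z₁ = 1000 + j46.1 Ω, |Z₁| = 1000 Ω
Branch 2 (−jX_C): Z₂ = −j124 Ω
Parallel: Z = Z₁Z₂/(Z₁+Z₂), |Z| = 124 Ω, ∠Z = -82.9°
|Y| = 1/|Z| = 8.07 mS

8.07 mS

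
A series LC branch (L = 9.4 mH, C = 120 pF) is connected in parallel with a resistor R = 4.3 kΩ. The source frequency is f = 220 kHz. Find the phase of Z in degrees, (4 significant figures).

31.69°

ω = 2πf = 1.382e+06 rad/s
X_L = ωL = 12990 Ω
X_C = 1/(ωC) = 6029 Ω
Branch 1: Z₁ = R = 4300 Ω
Branch 2 (series LC): Z₂ = j(X_L − X_C) = j6965 Ω
Parallel: Z = Z₁Z₂/(Z₁+Z₂), |Z| = 3659 Ω, ∠Z = 31.69°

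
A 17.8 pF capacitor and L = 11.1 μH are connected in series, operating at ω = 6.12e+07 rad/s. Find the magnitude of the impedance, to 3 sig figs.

X_L = ωL = 679 Ω
X_C = 1/(ωC) = 918 Ω
Net reactance X = X_L − X_C = -239 Ω
Z = − j239 Ω
|Z| = √(0² + 239²) = 239 Ω

239 Ω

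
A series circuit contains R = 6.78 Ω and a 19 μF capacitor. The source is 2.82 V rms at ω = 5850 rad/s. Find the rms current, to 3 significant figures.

250 mA

X_C = 1/(ωC) = 9.00 Ω
Z = 6.78 − j9.00 Ω
|Z| = √(6.78² + 9.00²) = 11.3 Ω
I = V/|Z| = 2.82/11.3 = 250 mA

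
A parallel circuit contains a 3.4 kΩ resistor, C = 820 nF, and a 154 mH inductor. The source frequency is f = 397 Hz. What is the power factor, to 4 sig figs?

ω = 2πf = 2494 rad/s
X_L = ωL = 384.1 Ω
X_C = 1/(ωC) = 488.9 Ω
Parallel: admittances add. Y = 1/R + 1/(jωL) + jωC
Y = (0.0002941 − j0.0005578) S
|Y| = 0.0006306 S → |Z| = 1/|Y| = 1586 Ω, ∠Z = −∠Y = 62.20°
cos φ = cos(62.20°) = 0.4664

0.4664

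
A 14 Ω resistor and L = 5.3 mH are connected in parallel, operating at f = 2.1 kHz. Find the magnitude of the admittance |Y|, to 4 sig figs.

ω = 2πf = 13190 rad/s
X_L = ωL = 69.93 Ω
Parallel: admittances add. Y = 1/R + 1/(jωL)
Y = (0.07143 − j0.01430) S
|Y| = 0.07285 S → |Z| = 1/|Y| = 13.73 Ω, ∠Z = −∠Y = 11.32°

72.85 mS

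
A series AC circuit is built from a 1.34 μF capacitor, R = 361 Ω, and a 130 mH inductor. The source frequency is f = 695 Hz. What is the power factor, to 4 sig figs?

0.6730

ω = 2πf = 4367 rad/s
X_L = ωL = 567.7 Ω
X_C = 1/(ωC) = 170.9 Ω
Net reactance X = X_L − X_C = 396.8 Ω
Z = 361.0 + j396.8 Ω
|Z| = √(361.0² + 396.8²) = 536.4 Ω
∠Z = arctan(396.8/361.0) = 47.70°
cos φ = cos(47.70°) = 0.6730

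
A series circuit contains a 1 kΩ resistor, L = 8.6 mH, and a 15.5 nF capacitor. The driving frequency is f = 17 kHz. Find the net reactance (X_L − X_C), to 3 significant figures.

315 Ω

ω = 2πf = 106800 rad/s
X_L = ωL = 919 Ω
X_C = 1/(ωC) = 604 Ω
X = 919 − 604 = 315 Ω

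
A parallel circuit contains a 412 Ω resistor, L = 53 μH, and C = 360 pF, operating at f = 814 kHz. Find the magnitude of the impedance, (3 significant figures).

ω = 2πf = 5.115e+06 rad/s
X_L = ωL = 271 Ω
X_C = 1/(ωC) = 543 Ω
Parallel: admittances add. Y = 1/R + 1/(jωL) + jωC
Y = (0.00243 − j0.00185) S
|Y| = 0.00305 S → |Z| = 1/|Y| = 328 Ω, ∠Z = −∠Y = 37.3°

328 Ω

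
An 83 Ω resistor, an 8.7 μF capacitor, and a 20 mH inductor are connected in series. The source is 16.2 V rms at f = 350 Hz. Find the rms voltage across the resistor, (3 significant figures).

16.1 V

ω = 2πf = 2199 rad/s
X_L = ωL = 44.0 Ω
X_C = 1/(ωC) = 52.3 Ω
Net reactance X = X_L − X_C = -8.29 Ω
Z = 83.0 − j8.29 Ω
|Z| = √(83.0² + 8.29²) = 83.4 Ω
I = V/|Z| = 194 mA
V_R = I·|Z_R| = 0.194 × 83.0 = 16.1 V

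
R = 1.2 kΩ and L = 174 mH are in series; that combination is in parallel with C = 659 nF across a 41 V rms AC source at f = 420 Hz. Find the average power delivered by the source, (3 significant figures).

1.22 W

ω = 2πf = 2639 rad/s
X_L = ωL = 459 Ω
X_C = 1/(ωC) = 575 Ω
Branch 1 (R+jX_L): Z₁ = 1200 + j459 Ω, |Z₁| = 1280 Ω
Branch 2 (−jX_C): Z₂ = −j575 Ω
Parallel: Z = Z₁Z₂/(Z₁+Z₂), |Z| = 613 Ω, ∠Z = -63.5°
I = V/|Z| = 66.9 mA
P = VI cos φ = 41 × 0.0669 × cos(-63.5°) = 1.22 W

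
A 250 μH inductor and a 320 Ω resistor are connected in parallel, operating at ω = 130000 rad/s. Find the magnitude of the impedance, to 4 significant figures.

X_L = ωL = 32.50 Ω
Parallel: admittances add. Y = 1/R + 1/(jωL)
Y = (0.003125 − j0.03077) S
|Y| = 0.03093 S → |Z| = 1/|Y| = 32.33 Ω, ∠Z = −∠Y = 84.20°

32.33 Ω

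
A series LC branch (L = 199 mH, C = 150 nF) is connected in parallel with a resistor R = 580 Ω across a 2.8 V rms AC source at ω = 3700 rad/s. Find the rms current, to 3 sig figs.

5.50 mA

X_L = ωL = 736 Ω
X_C = 1/(ωC) = 1800 Ω
Branch 1: Z₁ = R = 580 Ω
Branch 2 (series LC): Z₂ = j(X_L − X_C) = −j1070 Ω
Parallel: Z = Z₁Z₂/(Z₁+Z₂), |Z| = 509 Ω, ∠Z = -28.6°
I = V/|Z| = 2.8/509 = 5.50 mA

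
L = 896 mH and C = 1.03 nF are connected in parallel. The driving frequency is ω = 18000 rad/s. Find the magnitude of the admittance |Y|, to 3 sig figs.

43.5 μS

X_L = ωL = 16100 Ω
X_C = 1/(ωC) = 53900 Ω
Parallel: admittances add. Y = 1/(jωL) + jωC
Y = (0 − j4.35e-05) S
|Y| = 4.35e-05 S → |Z| = 1/|Y| = 23000 Ω, ∠Z = −∠Y = 90.0°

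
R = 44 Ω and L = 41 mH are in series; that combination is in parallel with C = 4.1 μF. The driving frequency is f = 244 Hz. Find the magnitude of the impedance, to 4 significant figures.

ω = 2πf = 1533 rad/s
X_L = ωL = 62.86 Ω
X_C = 1/(ωC) = 159.1 Ω
Branch 1 (R+jX_L): Z₁ = 44.00 + j62.86 Ω, |Z₁| = 76.73 Ω
Branch 2 (−jX_C): Z₂ = −j159.1 Ω
Parallel: Z = Z₁Z₂/(Z₁+Z₂), |Z| = 115.4 Ω, ∠Z = 30.44°

115.4 Ω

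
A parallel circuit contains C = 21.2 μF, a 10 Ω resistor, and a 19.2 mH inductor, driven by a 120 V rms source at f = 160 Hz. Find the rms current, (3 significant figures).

12.5 A

ω = 2πf = 1005 rad/s
X_L = ωL = 19.3 Ω
X_C = 1/(ωC) = 46.9 Ω
Parallel: admittances add. Y = 1/R + 1/(jωL) + jωC
Y = (0.100 − j0.0305) S
|Y| = 0.105 S → |Z| = 1/|Y| = 9.57 Ω, ∠Z = −∠Y = 17.0°
I = V/|Z| = 120/9.57 = 12.5 A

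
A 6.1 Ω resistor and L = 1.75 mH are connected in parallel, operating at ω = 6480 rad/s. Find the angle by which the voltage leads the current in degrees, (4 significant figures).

28.28°

X_L = ωL = 11.34 Ω
Parallel: admittances add. Y = 1/R + 1/(jωL)
Y = (0.1639 − j0.08818) S
|Y| = 0.1861 S → |Z| = 1/|Y| = 5.372 Ω, ∠Z = −∠Y = 28.28°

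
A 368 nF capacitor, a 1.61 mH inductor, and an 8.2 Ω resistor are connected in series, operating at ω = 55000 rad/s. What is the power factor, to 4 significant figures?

X_L = ωL = 88.55 Ω
X_C = 1/(ωC) = 49.41 Ω
Net reactance X = X_L − X_C = 39.14 Ω
Z = 8.200 + j39.14 Ω
|Z| = √(8.200² + 39.14²) = 39.99 Ω
∠Z = arctan(39.14/8.200) = 78.17°
cos φ = cos(78.17°) = 0.2050

0.2050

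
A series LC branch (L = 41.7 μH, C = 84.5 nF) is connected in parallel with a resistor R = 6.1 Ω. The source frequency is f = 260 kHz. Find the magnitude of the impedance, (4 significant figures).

ω = 2πf = 1.634e+06 rad/s
X_L = ωL = 68.12 Ω
X_C = 1/(ωC) = 7.244 Ω
Branch 1: Z₁ = R = 6.100 Ω
Branch 2 (series LC): Z₂ = j(X_L − X_C) = j60.88 Ω
Parallel: Z = Z₁Z₂/(Z₁+Z₂), |Z| = 6.070 Ω, ∠Z = 5.722°

6.070 Ω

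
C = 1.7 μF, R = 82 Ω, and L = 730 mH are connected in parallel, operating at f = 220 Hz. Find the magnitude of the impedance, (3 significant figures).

81.5 Ω

ω = 2πf = 1382 rad/s
X_L = ωL = 1010 Ω
X_C = 1/(ωC) = 426 Ω
Parallel: admittances add. Y = 1/R + 1/(jωL) + jωC
Y = (0.0122 + j0.00136) S
|Y| = 0.0123 S → |Z| = 1/|Y| = 81.5 Ω, ∠Z = −∠Y = -6.36°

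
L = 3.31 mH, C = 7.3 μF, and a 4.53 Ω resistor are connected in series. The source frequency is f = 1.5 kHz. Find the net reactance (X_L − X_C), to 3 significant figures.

16.7 Ω

ω = 2πf = 9425 rad/s
X_L = ωL = 31.2 Ω
X_C = 1/(ωC) = 14.5 Ω
X = 31.2 − 14.5 = 16.7 Ω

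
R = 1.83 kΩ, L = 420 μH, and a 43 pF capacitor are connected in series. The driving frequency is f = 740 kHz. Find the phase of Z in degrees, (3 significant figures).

ω = 2πf = 4.65e+06 rad/s
X_L = ωL = 1950 Ω
X_C = 1/(ωC) = 5000 Ω
Net reactance X = X_L − X_C = -3050 Ω
Z = 1830 − j3050 Ω
|Z| = √(1830² + 3050²) = 3560 Ω
∠Z = arctan(-3050/1830) = -59.0°

-59.0°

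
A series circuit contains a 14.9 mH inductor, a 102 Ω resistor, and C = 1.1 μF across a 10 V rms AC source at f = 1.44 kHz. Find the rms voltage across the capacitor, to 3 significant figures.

9.34 V

ω = 2πf = 9048 rad/s
X_L = ωL = 135 Ω
X_C = 1/(ωC) = 100 Ω
Net reactance X = X_L − X_C = 34.3 Ω
Z = 102 + j34.3 Ω
|Z| = √(102² + 34.3²) = 108 Ω
I = V/|Z| = 92.9 mA
V_C = I·|Z_C| = 0.0929 × 100 = 9.34 V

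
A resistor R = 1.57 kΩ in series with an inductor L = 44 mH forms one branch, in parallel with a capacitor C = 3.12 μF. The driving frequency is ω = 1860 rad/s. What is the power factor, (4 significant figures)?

X_L = ωL = 81.84 Ω
X_C = 1/(ωC) = 172.3 Ω
Branch 1 (R+jX_L): Z₁ = 1570 + j81.84 Ω, |Z₁| = 1572 Ω
Branch 2 (−jX_C): Z₂ = −j172.3 Ω
Parallel: Z = Z₁Z₂/(Z₁+Z₂), |Z| = 172.3 Ω, ∠Z = -83.72°
cos φ = cos(-83.72°) = 0.1094

0.1094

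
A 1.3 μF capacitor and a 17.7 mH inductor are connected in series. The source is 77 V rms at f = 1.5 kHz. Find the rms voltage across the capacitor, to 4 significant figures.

ω = 2πf = 9425 rad/s
X_L = ωL = 166.8 Ω
X_C = 1/(ωC) = 81.62 Ω
Net reactance X = X_L − X_C = 85.20 Ω
Z = j85.20 Ω
|Z| = √(0² + 85.20²) = 85.20 Ω
I = V/|Z| = 903.7 mA
V_C = I·|Z_C| = 0.9037 × 81.62 = 73.76 V

73.76 V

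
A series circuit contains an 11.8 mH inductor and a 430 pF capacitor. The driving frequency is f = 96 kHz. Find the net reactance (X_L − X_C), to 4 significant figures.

ω = 2πf = 603200 rad/s
X_L = ωL = 7118 Ω
X_C = 1/(ωC) = 3855 Ω
X = 7118 − 3855 = 3262 Ω

3262 Ω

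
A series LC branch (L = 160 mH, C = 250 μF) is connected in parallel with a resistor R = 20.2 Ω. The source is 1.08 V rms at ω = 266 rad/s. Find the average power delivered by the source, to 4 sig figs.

57.74 mW

X_L = ωL = 42.56 Ω
X_C = 1/(ωC) = 15.04 Ω
Branch 1: Z₁ = R = 20.20 Ω
Branch 2 (series LC): Z₂ = j(X_L − X_C) = j27.52 Ω
Parallel: Z = Z₁Z₂/(Z₁+Z₂), |Z| = 16.28 Ω, ∠Z = 36.28°
I = V/|Z| = 66.32 mA
P = VI cos φ = 1.08 × 0.06632 × cos(36.28°) = 57.74 mW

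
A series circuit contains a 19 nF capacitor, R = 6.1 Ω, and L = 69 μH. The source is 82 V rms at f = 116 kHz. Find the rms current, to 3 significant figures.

ω = 2πf = 728800 rad/s
X_L = ωL = 50.3 Ω
X_C = 1/(ωC) = 72.2 Ω
Net reactance X = X_L − X_C = -21.9 Ω
Z = 6.10 − j21.9 Ω
|Z| = √(6.10² + 21.9²) = 22.8 Ω
I = V/|Z| = 82/22.8 = 3.60 A

3.60 A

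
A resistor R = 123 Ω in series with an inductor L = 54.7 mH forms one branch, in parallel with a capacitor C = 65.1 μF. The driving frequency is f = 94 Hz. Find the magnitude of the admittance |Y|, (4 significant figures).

37.24 mS

ω = 2πf = 590.6 rad/s
X_L = ωL = 32.31 Ω
X_C = 1/(ωC) = 26.01 Ω
Branch 1 (R+jX_L): Z₁ = 123.0 + j32.31 Ω, |Z₁| = 127.2 Ω
Branch 2 (−jX_C): Z₂ = −j26.01 Ω
Parallel: Z = Z₁Z₂/(Z₁+Z₂), |Z| = 26.86 Ω, ∠Z = -78.21°
|Y| = 1/|Z| = 37.24 mS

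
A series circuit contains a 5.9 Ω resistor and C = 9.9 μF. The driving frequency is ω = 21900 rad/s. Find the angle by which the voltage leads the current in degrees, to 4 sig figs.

X_C = 1/(ωC) = 4.612 Ω
Z = 5.900 − j4.612 Ω
|Z| = √(5.900² + 4.612²) = 7.489 Ω
∠Z = arctan(-4.612/5.900) = -38.02°

-38.02°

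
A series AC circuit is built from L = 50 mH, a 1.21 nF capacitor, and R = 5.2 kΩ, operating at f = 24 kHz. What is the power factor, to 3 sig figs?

ω = 2πf = 150800 rad/s
X_L = ωL = 7540 Ω
X_C = 1/(ωC) = 5480 Ω
Net reactance X = X_L − X_C = 2060 Ω
Z = 5200 + j2060 Ω
|Z| = √(5200² + 2060²) = 5590 Ω
∠Z = arctan(2060/5200) = 21.6°
cos φ = cos(21.6°) = 0.930

0.930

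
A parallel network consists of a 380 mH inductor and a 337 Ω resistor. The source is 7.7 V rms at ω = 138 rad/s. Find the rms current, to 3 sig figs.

X_L = ωL = 52.4 Ω
Parallel: admittances add. Y = 1/R + 1/(jωL)
Y = (0.00297 − j0.0191) S
|Y| = 0.0193 S → |Z| = 1/|Y| = 51.8 Ω, ∠Z = −∠Y = 81.2°
I = V/|Z| = 7.7/51.8 = 149 mA

149 mA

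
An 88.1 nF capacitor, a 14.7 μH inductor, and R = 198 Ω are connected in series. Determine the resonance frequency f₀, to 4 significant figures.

139.9 kHz

ω₀ = 1/√(LC) = 1/√(1.47e-05 × 8.81e-08) = 878700 rad/s
f₀ = ω₀/(2π) = 139.9 kHz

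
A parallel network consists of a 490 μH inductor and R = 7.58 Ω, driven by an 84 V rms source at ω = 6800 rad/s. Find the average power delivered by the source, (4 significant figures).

X_L = ωL = 3.332 Ω
Parallel: admittances add. Y = 1/R + 1/(jωL)
Y = (0.1319 − j0.3001) S
|Y| = 0.3278 S → |Z| = 1/|Y| = 3.050 Ω, ∠Z = −∠Y = 66.27°
I = V/|Z| = 27.54 A
P = VI cos φ = 84 × 27.54 × cos(66.27°) = 930.9 W

930.9 W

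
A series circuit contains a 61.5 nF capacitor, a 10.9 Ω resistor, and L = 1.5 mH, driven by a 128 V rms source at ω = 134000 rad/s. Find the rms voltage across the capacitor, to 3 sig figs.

X_L = ωL = 201 Ω
X_C = 1/(ωC) = 121 Ω
Net reactance X = X_L − X_C = 79.7 Ω
Z = 10.9 + j79.7 Ω
|Z| = √(10.9² + 79.7²) = 80.4 Ω
I = V/|Z| = 1.59 A
V_C = I·|Z_C| = 1.59 × 121 = 193 V

193 V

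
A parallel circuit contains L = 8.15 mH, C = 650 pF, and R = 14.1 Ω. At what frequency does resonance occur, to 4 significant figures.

ω₀ = 1/√(LC) = 1/√(0.00815 × 6.5e-10) = 434500 rad/s
f₀ = ω₀/(2π) = 69.15 kHz

69.15 kHz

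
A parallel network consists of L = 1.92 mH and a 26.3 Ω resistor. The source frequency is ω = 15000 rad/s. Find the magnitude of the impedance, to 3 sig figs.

19.4 Ω

X_L = ωL = 28.8 Ω
Parallel: admittances add. Y = 1/R + 1/(jωL)
Y = (0.0380 − j0.0347) S
|Y| = 0.0515 S → |Z| = 1/|Y| = 19.4 Ω, ∠Z = −∠Y = 42.4°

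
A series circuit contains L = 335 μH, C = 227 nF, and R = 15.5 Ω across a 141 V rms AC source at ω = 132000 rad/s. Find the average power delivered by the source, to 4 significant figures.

861.0 W

X_L = ωL = 44.22 Ω
X_C = 1/(ωC) = 33.37 Ω
Net reactance X = X_L − X_C = 10.85 Ω
Z = 15.50 + j10.85 Ω
|Z| = √(15.50² + 10.85²) = 18.92 Ω
∠Z = arctan(10.85/15.50) = 34.98°
I = V/|Z| = 7.453 A
P = VI cos φ = 141 × 7.453 × cos(34.98°) = 861.0 W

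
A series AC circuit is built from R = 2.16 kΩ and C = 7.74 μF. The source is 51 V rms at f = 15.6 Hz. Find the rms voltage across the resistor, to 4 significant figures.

43.53 V

ω = 2πf = 98.02 rad/s
X_C = 1/(ωC) = 1318 Ω
Z = 2160 − j1318 Ω
|Z| = √(2160² + 1318²) = 2530 Ω
I = V/|Z| = 20.15 mA
V_R = I·|Z_R| = 0.02015 × 2160 = 43.53 V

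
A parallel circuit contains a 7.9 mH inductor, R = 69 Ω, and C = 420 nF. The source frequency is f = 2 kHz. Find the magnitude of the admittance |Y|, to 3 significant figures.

ω = 2πf = 12570 rad/s
X_L = ωL = 99.3 Ω
X_C = 1/(ωC) = 189 Ω
Parallel: admittances add. Y = 1/R + 1/(jωL) + jωC
Y = (0.0145 − j0.00480) S
|Y| = 0.0153 S → |Z| = 1/|Y| = 65.5 Ω, ∠Z = −∠Y = 18.3°

15.3 mS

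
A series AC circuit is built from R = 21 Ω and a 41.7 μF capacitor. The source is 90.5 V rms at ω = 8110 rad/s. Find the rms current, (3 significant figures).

X_C = 1/(ωC) = 2.96 Ω
Z = 21.0 − j2.96 Ω
|Z| = √(21.0² + 2.96²) = 21.2 Ω
I = V/|Z| = 90.5/21.2 = 4.27 A

4.27 A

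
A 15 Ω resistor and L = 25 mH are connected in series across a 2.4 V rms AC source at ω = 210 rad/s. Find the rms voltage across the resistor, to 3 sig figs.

2.27 V

X_L = ωL = 5.25 Ω
Z = 15.0 + j5.25 Ω
|Z| = √(15.0² + 5.25²) = 15.9 Ω
I = V/|Z| = 151 mA
V_R = I·|Z_R| = 0.151 × 15.0 = 2.27 V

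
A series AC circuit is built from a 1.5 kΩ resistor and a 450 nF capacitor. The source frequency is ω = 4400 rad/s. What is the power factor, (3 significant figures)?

X_C = 1/(ωC) = 505 Ω
Z = 1500 − j505 Ω
|Z| = √(1500² + 505²) = 1580 Ω
∠Z = arctan(-505/1500) = -18.6°
cos φ = cos(-18.6°) = 0.948

0.948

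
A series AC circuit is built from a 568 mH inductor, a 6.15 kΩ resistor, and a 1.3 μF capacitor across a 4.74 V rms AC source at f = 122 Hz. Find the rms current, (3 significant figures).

767 μA

ω = 2πf = 766.5 rad/s
X_L = ωL = 435 Ω
X_C = 1/(ωC) = 1000 Ω
Net reactance X = X_L − X_C = -568 Ω
Z = 6150 − j568 Ω
|Z| = √(6150² + 568²) = 6180 Ω
I = V/|Z| = 4.74/6180 = 767 μA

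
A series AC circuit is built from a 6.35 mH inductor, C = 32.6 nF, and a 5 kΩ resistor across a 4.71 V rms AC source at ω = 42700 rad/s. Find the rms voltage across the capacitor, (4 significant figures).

X_L = ωL = 271.1 Ω
X_C = 1/(ωC) = 718.4 Ω
Net reactance X = X_L − X_C = -447.2 Ω
Z = 5000 − j447.2 Ω
|Z| = √(5000² + 447.2²) = 5020 Ω
I = V/|Z| = 938.3 μA
V_C = I·|Z_C| = 0.0009383 × 718.4 = 0.6740 V

0.6740 V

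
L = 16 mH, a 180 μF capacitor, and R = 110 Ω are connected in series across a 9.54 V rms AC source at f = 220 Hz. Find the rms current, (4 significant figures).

ω = 2πf = 1382 rad/s
X_L = ωL = 22.12 Ω
X_C = 1/(ωC) = 4.019 Ω
Net reactance X = X_L − X_C = 18.10 Ω
Z = 110.0 + j18.10 Ω
|Z| = √(110.0² + 18.10²) = 111.5 Ω
I = V/|Z| = 9.54/111.5 = 85.58 mA

85.58 mA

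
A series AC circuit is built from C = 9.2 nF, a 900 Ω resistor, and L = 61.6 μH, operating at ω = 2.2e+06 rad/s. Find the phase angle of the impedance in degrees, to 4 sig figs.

5.465°

X_L = ωL = 135.5 Ω
X_C = 1/(ωC) = 49.41 Ω
Net reactance X = X_L − X_C = 86.11 Ω
Z = 900.0 + j86.11 Ω
|Z| = √(900.0² + 86.11²) = 904.1 Ω
∠Z = arctan(86.11/900.0) = 5.465°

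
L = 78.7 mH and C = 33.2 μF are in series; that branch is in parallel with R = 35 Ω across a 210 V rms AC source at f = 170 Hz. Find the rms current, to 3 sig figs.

7.08 A

ω = 2πf = 1068 rad/s
X_L = ωL = 84.1 Ω
X_C = 1/(ωC) = 28.2 Ω
Branch 1: Z₁ = R = 35.0 Ω
Branch 2 (series LC): Z₂ = j(X_L − X_C) = j55.9 Ω
Parallel: Z = Z₁Z₂/(Z₁+Z₂), |Z| = 29.7 Ω, ∠Z = 32.1°
I = V/|Z| = 210/29.7 = 7.08 A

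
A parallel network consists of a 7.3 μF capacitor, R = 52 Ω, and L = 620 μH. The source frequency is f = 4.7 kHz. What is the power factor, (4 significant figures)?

ω = 2πf = 29530 rad/s
X_L = ωL = 18.31 Ω
X_C = 1/(ωC) = 4.639 Ω
Parallel: admittances add. Y = 1/R + 1/(jωL) + jωC
Y = (0.01923 + j0.1610) S
|Y| = 0.1621 S → |Z| = 1/|Y| = 6.169 Ω, ∠Z = −∠Y = -83.19°
cos φ = cos(-83.19°) = 0.1186

0.1186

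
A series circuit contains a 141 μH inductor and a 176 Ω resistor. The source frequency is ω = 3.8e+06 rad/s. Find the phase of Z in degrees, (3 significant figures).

X_L = ωL = 536 Ω
Z = 176 + j536 Ω
|Z| = √(176² + 536²) = 564 Ω
∠Z = arctan(536/176) = 71.8°

71.8°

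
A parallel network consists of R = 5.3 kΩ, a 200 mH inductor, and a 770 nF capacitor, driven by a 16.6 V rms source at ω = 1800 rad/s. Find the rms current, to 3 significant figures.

23.3 mA

X_L = ωL = 360 Ω
X_C = 1/(ωC) = 722 Ω
Parallel: admittances add. Y = 1/R + 1/(jωL) + jωC
Y = (0.000189 − j0.00139) S
|Y| = 0.00140 S → |Z| = 1/|Y| = 712 Ω, ∠Z = −∠Y = 82.3°
I = V/|Z| = 16.6/712 = 23.3 mA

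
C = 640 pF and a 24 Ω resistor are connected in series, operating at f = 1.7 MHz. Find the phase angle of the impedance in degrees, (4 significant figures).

-80.68°

ω = 2πf = 1.068e+07 rad/s
X_C = 1/(ωC) = 146.3 Ω
Z = 24.00 − j146.3 Ω
|Z| = √(24.00² + 146.3²) = 148.2 Ω
∠Z = arctan(-146.3/24.00) = -80.68°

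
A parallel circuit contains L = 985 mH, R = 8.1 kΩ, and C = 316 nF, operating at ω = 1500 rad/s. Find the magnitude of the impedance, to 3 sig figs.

X_L = ωL = 1480 Ω
X_C = 1/(ωC) = 2110 Ω
Parallel: admittances add. Y = 1/R + 1/(jωL) + jωC
Y = (0.000123 − j0.000203) S
|Y| = 0.000237 S → |Z| = 1/|Y| = 4210 Ω, ∠Z = −∠Y = 58.7°

4210 Ω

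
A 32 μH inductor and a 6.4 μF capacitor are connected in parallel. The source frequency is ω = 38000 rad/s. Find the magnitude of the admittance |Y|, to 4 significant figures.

579.2 mS

X_L = ωL = 1.216 Ω
X_C = 1/(ωC) = 4.112 Ω
Parallel: admittances add. Y = 1/(jωL) + jωC
Y = (0 − j0.5792) S
|Y| = 0.5792 S → |Z| = 1/|Y| = 1.727 Ω, ∠Z = −∠Y = 90.00°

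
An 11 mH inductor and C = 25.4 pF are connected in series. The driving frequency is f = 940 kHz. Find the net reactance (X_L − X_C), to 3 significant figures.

ω = 2πf = 5.906e+06 rad/s
X_L = ωL = 65000 Ω
X_C = 1/(ωC) = 6670 Ω
X = 65000 − 6670 = 58300 Ω

58300 Ω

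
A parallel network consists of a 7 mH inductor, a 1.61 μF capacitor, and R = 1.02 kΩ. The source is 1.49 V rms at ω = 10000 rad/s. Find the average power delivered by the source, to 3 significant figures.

2.18 mW

X_L = ωL = 70.0 Ω
X_C = 1/(ωC) = 62.1 Ω
Parallel: admittances add. Y = 1/R + 1/(jωL) + jωC
Y = (0.000980 + j0.00181) S
|Y| = 0.00206 S → |Z| = 1/|Y| = 485 Ω, ∠Z = −∠Y = -61.6°
I = V/|Z| = 3.07 mA
P = VI cos φ = 1.49 × 0.00307 × cos(-61.6°) = 2.18 mW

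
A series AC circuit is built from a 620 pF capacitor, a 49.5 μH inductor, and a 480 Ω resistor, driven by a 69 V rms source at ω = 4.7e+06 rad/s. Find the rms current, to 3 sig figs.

X_L = ωL = 233 Ω
X_C = 1/(ωC) = 343 Ω
Net reactance X = X_L − X_C = -111 Ω
Z = 480 − j111 Ω
|Z| = √(480² + 111²) = 493 Ω
I = V/|Z| = 69/493 = 140 mA

140 mA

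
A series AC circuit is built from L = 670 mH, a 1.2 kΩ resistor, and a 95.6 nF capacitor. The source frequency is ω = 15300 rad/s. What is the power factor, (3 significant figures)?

X_L = ωL = 10300 Ω
X_C = 1/(ωC) = 684 Ω
Net reactance X = X_L − X_C = 9570 Ω
Z = 1200 + j9570 Ω
|Z| = √(1200² + 9570²) = 9640 Ω
∠Z = arctan(9570/1200) = 82.9°
cos φ = cos(82.9°) = 0.124

0.124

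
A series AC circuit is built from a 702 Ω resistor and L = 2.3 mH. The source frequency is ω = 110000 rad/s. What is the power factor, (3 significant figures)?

0.941

X_L = ωL = 253 Ω
Z = 702 + j253 Ω
|Z| = √(702² + 253²) = 746 Ω
∠Z = arctan(253/702) = 19.8°
cos φ = cos(19.8°) = 0.941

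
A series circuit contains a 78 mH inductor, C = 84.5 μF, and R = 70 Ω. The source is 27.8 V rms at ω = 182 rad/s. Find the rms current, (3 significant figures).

321 mA

X_L = ωL = 14.2 Ω
X_C = 1/(ωC) = 65.0 Ω
Net reactance X = X_L − X_C = -50.8 Ω
Z = 70.0 − j50.8 Ω
|Z| = √(70.0² + 50.8²) = 86.5 Ω
I = V/|Z| = 27.8/86.5 = 321 mA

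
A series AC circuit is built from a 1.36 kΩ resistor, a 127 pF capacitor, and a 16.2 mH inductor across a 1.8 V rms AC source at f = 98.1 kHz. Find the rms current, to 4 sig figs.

ω = 2πf = 616400 rad/s
X_L = ωL = 9985 Ω
X_C = 1/(ωC) = 12770 Ω
Net reactance X = X_L − X_C = -2789 Ω
Z = 1360 − j2789 Ω
|Z| = √(1360² + 2789²) = 3103 Ω
I = V/|Z| = 1.8/3103 = 580.1 μA

580.1 μA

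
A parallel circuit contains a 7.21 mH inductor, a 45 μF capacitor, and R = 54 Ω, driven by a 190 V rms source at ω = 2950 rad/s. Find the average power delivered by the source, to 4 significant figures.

668.5 W

X_L = ωL = 21.27 Ω
X_C = 1/(ωC) = 7.533 Ω
Parallel: admittances add. Y = 1/R + 1/(jωL) + jωC
Y = (0.01852 + j0.08573) S
|Y| = 0.08771 S → |Z| = 1/|Y| = 11.40 Ω, ∠Z = −∠Y = -77.81°
I = V/|Z| = 16.67 A
P = VI cos φ = 190 × 16.67 × cos(-77.81°) = 668.5 W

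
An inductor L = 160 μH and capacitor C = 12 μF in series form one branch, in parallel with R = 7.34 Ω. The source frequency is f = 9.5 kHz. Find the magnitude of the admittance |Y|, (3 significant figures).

183 mS

ω = 2πf = 59690 rad/s
X_L = ωL = 9.55 Ω
X_C = 1/(ωC) = 1.40 Ω
Branch 1: Z₁ = R = 7.34 Ω
Branch 2 (series LC): Z₂ = j(X_L − X_C) = j8.15 Ω
Parallel: Z = Z₁Z₂/(Z₁+Z₂), |Z| = 5.46 Ω, ∠Z = 42.0°
|Y| = 1/|Z| = 183 mS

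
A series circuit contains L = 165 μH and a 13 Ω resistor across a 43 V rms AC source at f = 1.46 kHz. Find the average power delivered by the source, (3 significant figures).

ω = 2πf = 9173 rad/s
X_L = ωL = 1.51 Ω
Z = 13.0 + j1.51 Ω
|Z| = √(13.0² + 1.51²) = 13.1 Ω
∠Z = arctan(1.51/13.0) = 6.64°
I = V/|Z| = 3.29 A
P = VI cos φ = 43 × 3.29 × cos(6.64°) = 140 W

140 W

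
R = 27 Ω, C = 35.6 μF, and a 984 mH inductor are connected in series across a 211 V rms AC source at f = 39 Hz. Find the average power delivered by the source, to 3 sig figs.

ω = 2πf = 245.0 rad/s
X_L = ωL = 241 Ω
X_C = 1/(ωC) = 115 Ω
Net reactance X = X_L − X_C = 126 Ω
Z = 27.0 + j126 Ω
|Z| = √(27.0² + 126²) = 129 Ω
∠Z = arctan(126/27.0) = 78.0°
I = V/|Z| = 1.63 A
P = VI cos φ = 211 × 1.63 × cos(78.0°) = 71.9 W

71.9 W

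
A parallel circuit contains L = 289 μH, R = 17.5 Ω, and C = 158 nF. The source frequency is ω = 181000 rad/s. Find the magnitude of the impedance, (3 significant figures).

17.3 Ω

X_L = ωL = 52.3 Ω
X_C = 1/(ωC) = 35.0 Ω
Parallel: admittances add. Y = 1/R + 1/(jωL) + jωC
Y = (0.0571 + j0.00948) S
|Y| = 0.0579 S → |Z| = 1/|Y| = 17.3 Ω, ∠Z = −∠Y = -9.42°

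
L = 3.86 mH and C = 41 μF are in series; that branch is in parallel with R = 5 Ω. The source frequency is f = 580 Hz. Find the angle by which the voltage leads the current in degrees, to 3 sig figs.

ω = 2πf = 3644 rad/s
X_L = ωL = 14.1 Ω
X_C = 1/(ωC) = 6.69 Ω
Branch 1: Z₁ = R = 5.00 Ω
Branch 2 (series LC): Z₂ = j(X_L − X_C) = j7.37 Ω
Parallel: Z = Z₁Z₂/(Z₁+Z₂), |Z| = 4.14 Ω, ∠Z = 34.1°

34.1°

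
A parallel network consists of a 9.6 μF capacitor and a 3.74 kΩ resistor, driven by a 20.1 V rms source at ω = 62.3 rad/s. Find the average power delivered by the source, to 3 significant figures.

X_C = 1/(ωC) = 1670 Ω
Parallel: admittances add. Y = 1/R + jωC
Y = (0.000267 + j0.000598) S
|Y| = 0.000655 S → |Z| = 1/|Y| = 1530 Ω, ∠Z = −∠Y = -65.9°
I = V/|Z| = 13.2 mA
P = VI cos φ = 20.1 × 0.0132 × cos(-65.9°) = 108 mW

108 mW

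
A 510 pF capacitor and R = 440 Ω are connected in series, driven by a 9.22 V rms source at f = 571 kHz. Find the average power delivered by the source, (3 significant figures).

76.0 mW

ω = 2πf = 3.588e+06 rad/s
X_C = 1/(ωC) = 547 Ω
Z = 440 − j547 Ω
|Z| = √(440² + 547²) = 702 Ω
∠Z = arctan(-547/440) = -51.2°
I = V/|Z| = 13.1 mA
P = VI cos φ = 9.22 × 0.0131 × cos(-51.2°) = 76.0 mW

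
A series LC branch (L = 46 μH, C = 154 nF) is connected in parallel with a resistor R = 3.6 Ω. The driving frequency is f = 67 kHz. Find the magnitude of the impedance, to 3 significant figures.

ω = 2πf = 421000 rad/s
X_L = ωL = 19.4 Ω
X_C = 1/(ωC) = 15.4 Ω
Branch 1: Z₁ = R = 3.60 Ω
Branch 2 (series LC): Z₂ = j(X_L − X_C) = j3.94 Ω
Parallel: Z = Z₁Z₂/(Z₁+Z₂), |Z| = 2.66 Ω, ∠Z = 42.4°

2.66 Ω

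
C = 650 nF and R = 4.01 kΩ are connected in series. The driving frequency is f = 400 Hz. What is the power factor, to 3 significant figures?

ω = 2πf = 2513 rad/s
X_C = 1/(ωC) = 612 Ω
Z = 4010 − j612 Ω
|Z| = √(4010² + 612²) = 4060 Ω
∠Z = arctan(-612/4010) = -8.68°
cos φ = cos(-8.68°) = 0.989

0.989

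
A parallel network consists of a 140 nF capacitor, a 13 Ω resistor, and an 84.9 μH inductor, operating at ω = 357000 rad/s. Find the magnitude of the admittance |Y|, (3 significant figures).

X_L = ωL = 30.3 Ω
X_C = 1/(ωC) = 20.0 Ω
Parallel: admittances add. Y = 1/R + 1/(jωL) + jωC
Y = (0.0769 + j0.0170) S
|Y| = 0.0788 S → |Z| = 1/|Y| = 12.7 Ω, ∠Z = −∠Y = -12.5°

78.8 mS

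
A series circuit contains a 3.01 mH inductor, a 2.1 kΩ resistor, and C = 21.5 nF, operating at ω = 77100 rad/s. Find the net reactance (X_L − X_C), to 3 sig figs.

-371 Ω

X_L = ωL = 232 Ω
X_C = 1/(ωC) = 603 Ω
X = 232 − 603 = -371 Ω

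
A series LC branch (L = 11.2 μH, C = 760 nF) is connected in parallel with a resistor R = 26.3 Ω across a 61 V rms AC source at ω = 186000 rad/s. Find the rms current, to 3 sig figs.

X_L = ωL = 2.08 Ω
X_C = 1/(ωC) = 7.07 Ω
Branch 1: Z₁ = R = 26.3 Ω
Branch 2 (series LC): Z₂ = j(X_L − X_C) = −j4.99 Ω
Parallel: Z = Z₁Z₂/(Z₁+Z₂), |Z| = 4.90 Ω, ∠Z = -79.3°
I = V/|Z| = 61/4.90 = 12.4 A

12.4 A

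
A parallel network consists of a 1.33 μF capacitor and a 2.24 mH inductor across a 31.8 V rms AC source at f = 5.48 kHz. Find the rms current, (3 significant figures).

1.04 A

ω = 2πf = 34430 rad/s
X_L = ωL = 77.1 Ω
X_C = 1/(ωC) = 21.8 Ω
Parallel: admittances add. Y = 1/(jωL) + jωC
Y = (0 + j0.0328) S
|Y| = 0.0328 S → |Z| = 1/|Y| = 30.5 Ω, ∠Z = −∠Y = -90.0°
I = V/|Z| = 31.8/30.5 = 1.04 A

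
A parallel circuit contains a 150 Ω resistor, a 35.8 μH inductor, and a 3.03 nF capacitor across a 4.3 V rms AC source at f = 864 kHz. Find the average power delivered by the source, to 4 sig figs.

ω = 2πf = 5.429e+06 rad/s
X_L = ωL = 194.3 Ω
X_C = 1/(ωC) = 60.79 Ω
Parallel: admittances add. Y = 1/R + 1/(jωL) + jωC
Y = (0.006667 + j0.01130) S
|Y| = 0.01312 S → |Z| = 1/|Y| = 76.20 Ω, ∠Z = −∠Y = -59.47°
I = V/|Z| = 56.43 mA
P = VI cos φ = 4.3 × 0.05643 × cos(-59.47°) = 123.3 mW

123.3 mW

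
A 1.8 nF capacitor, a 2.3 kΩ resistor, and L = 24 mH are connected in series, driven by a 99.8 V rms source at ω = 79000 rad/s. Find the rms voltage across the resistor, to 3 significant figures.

40.8 V

X_L = ωL = 1900 Ω
X_C = 1/(ωC) = 7030 Ω
Net reactance X = X_L − X_C = -5140 Ω
Z = 2300 − j5140 Ω
|Z| = √(2300² + 5140²) = 5630 Ω
I = V/|Z| = 17.7 mA
V_R = I·|Z_R| = 0.0177 × 2300 = 40.8 V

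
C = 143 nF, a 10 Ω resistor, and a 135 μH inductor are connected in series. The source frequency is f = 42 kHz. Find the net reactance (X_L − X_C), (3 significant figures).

ω = 2πf = 263900 rad/s
X_L = ωL = 35.6 Ω
X_C = 1/(ωC) = 26.5 Ω
X = 35.6 − 26.5 = 9.13 Ω

9.13 Ω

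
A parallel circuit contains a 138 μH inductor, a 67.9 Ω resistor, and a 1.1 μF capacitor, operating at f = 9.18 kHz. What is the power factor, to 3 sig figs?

ω = 2πf = 57680 rad/s
X_L = ωL = 7.96 Ω
X_C = 1/(ωC) = 15.8 Ω
Parallel: admittances add. Y = 1/R + 1/(jωL) + jωC
Y = (0.0147 − j0.0622) S
|Y| = 0.0639 S → |Z| = 1/|Y| = 15.6 Ω, ∠Z = −∠Y = 76.7°
cos φ = cos(76.7°) = 0.230

0.230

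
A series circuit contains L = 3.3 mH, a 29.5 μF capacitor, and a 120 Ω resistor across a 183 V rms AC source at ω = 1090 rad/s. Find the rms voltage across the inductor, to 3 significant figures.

5.35 V

X_L = ωL = 3.60 Ω
X_C = 1/(ωC) = 31.1 Ω
Net reactance X = X_L − X_C = -27.5 Ω
Z = 120 − j27.5 Ω
|Z| = √(120² + 27.5²) = 123 Ω
I = V/|Z| = 1.49 A
V_L = I·|Z_L| = 1.49 × 3.60 = 5.35 V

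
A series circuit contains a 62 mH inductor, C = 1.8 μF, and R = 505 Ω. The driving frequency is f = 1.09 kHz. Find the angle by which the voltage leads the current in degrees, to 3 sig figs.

34.2°

ω = 2πf = 6849 rad/s
X_L = ωL = 425 Ω
X_C = 1/(ωC) = 81.1 Ω
Net reactance X = X_L − X_C = 343 Ω
Z = 505 + j343 Ω
|Z| = √(505² + 343²) = 611 Ω
∠Z = arctan(343/505) = 34.2°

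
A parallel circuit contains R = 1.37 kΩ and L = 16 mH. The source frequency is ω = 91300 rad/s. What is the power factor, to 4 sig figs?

X_L = ωL = 1461 Ω
Parallel: admittances add. Y = 1/R + 1/(jωL)
Y = (0.0007299 − j0.0006846) S
|Y| = 0.001001 S → |Z| = 1/|Y| = 999.3 Ω, ∠Z = −∠Y = 43.16°
cos φ = cos(43.16°) = 0.7294

0.7294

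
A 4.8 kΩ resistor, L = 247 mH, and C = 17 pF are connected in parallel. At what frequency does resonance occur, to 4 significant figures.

77.67 kHz

ω₀ = 1/√(LC) = 1/√(0.247 × 1.7e-11) = 488000 rad/s
f₀ = ω₀/(2π) = 77.67 kHz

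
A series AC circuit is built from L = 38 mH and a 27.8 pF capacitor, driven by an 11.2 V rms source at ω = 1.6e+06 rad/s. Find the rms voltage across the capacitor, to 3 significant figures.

X_L = ωL = 60800 Ω
X_C = 1/(ωC) = 22500 Ω
Net reactance X = X_L − X_C = 38300 Ω
Z = j38300 Ω
|Z| = √(0² + 38300²) = 38300 Ω
I = V/|Z| = 292 μA
V_C = I·|Z_C| = 0.000292 × 22500 = 6.57 V

6.57 V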